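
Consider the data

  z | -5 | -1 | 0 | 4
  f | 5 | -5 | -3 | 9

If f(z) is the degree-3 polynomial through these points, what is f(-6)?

Using Newton's divided-difference form:
f[-5,-1] = (-5 - 5) / (-1 - (-5)) = -5/2
f[-1,0] = (-3 - (-5)) / (0 - (-1)) = 2
f[0,4] = (9 - (-3)) / (4 - 0) = 3
f[-5,-1,0] = (2 - (-5/2)) / (0 - (-5)) = 9/10
f[-1,0,4] = (3 - 2) / (4 - (-1)) = 1/5
f[-5,-1,0,4] = (1/5 - 9/10) / (4 - (-5)) = -7/90
f(-6) = 5 + (-5/2)·(-1) + (9/10)·(-1)·(-5) + (-7/90)·(-1)·(-5)·(-6) = 43/3

43/3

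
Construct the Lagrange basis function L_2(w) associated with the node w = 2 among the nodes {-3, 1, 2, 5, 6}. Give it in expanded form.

L_2(w) = (1/60)w^4 - (3/20)w^3 + (1/12)w^2 + (31/20)w - 3/2

L_2(w) = (w + 3)(w - 1)(w - 5)(w - 6) / [(5)·(1)·(-3)·(-4)]
       = (w^4 - 9w^3 + 5w^2 + 93w - 90) / (60)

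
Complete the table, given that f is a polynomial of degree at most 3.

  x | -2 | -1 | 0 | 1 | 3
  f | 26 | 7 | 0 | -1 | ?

-9

The 4 known values determine f uniquely (degree ≤ 3).
L_0(3) = (4)·(3)·(2)/[(-1)·(-2)·(-3)] = -4
L_1(3) = (5)·(3)·(2)/[(1)·(-1)·(-2)] = 15
L_2(3) = (5)·(4)·(2)/[(2)·(1)·(-1)] = -20
L_3(3) = (5)·(4)·(3)/[(3)·(2)·(1)] = 10
Sum: 26·(-4) + 7·(15) + 0 + (-1)·(10) = -9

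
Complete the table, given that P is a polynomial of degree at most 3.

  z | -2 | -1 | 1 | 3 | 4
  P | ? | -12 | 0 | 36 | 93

-39

The 4 known values determine P uniquely (degree ≤ 3).
Evaluate each Lagrange basis at z = -2:
L_0(-2) = (-3)·(-5)·(-6)/[(-2)·(-4)·(-5)] = 9/4
L_1(-2) = (-1)·(-5)·(-6)/[(2)·(-2)·(-3)] = -5/2
L_2(-2) = (-1)·(-3)·(-6)/[(4)·(2)·(-1)] = 9/4
L_3(-2) = (-1)·(-3)·(-5)/[(5)·(3)·(1)] = -1
Sum: (-12)·(9/4) + 0 + 36·(9/4) + 93·(-1) = -39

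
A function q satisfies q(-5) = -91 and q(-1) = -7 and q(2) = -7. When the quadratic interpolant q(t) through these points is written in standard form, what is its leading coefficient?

The leading coefficient equals the top divided difference q[-5,-1,2].
q[-5,-1] = (-7 - (-91)) / (-1 - (-5)) = 21
q[-1,2] = (-7 - (-7)) / (2 - (-1)) = 0
q[-5,-1,2] = (0 - 21) / (2 - (-5)) = -3

-3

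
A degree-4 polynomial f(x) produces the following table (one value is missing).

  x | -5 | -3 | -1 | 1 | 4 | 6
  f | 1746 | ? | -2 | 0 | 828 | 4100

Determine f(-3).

The 5 known values determine f uniquely (degree ≤ 4).
Evaluate each Lagrange basis at x = -3:
L_0(-3) = (-2)·(-4)·(-7)·(-9)/[(-4)·(-6)·(-9)·(-11)] = 7/33
L_1(-3) = (2)·(-4)·(-7)·(-9)/[(4)·(-2)·(-5)·(-7)] = 9/5
L_2(-3) = (2)·(-2)·(-7)·(-9)/[(6)·(2)·(-3)·(-5)] = -7/5
L_3(-3) = (2)·(-2)·(-4)·(-9)/[(9)·(5)·(3)·(-2)] = 8/15
L_4(-3) = (2)·(-2)·(-4)·(-7)/[(11)·(7)·(5)·(2)] = -8/55
Sum: 1746·(7/33) + (-2)·(9/5) + 0 + 828·(8/15) + 4100·(-8/55) = 212

212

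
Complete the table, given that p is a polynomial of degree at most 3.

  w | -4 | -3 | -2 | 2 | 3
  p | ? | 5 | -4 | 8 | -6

152/5

The 4 known values determine p uniquely (degree ≤ 3).
L_0(-4) = (-2)·(-6)·(-7)/[(-1)·(-5)·(-6)] = 14/5
L_1(-4) = (-1)·(-6)·(-7)/[(1)·(-4)·(-5)] = -21/10
L_2(-4) = (-1)·(-2)·(-7)/[(5)·(4)·(-1)] = 7/10
L_3(-4) = (-1)·(-2)·(-6)/[(6)·(5)·(1)] = -2/5
Sum: 5·(14/5) + (-4)·(-21/10) + 8·(7/10) + (-6)·(-2/5) = 152/5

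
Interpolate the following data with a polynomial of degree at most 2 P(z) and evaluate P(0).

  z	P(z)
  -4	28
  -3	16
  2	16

Using Newton's divided-difference form:
P[-4,-3] = (16 - 28) / (-3 - (-4)) = -12
P[-3,2] = (16 - 16) / (2 - (-3)) = 0
P[-4,-3,2] = (0 - (-12)) / (2 - (-4)) = 2
P(0) = 28 + (-12)·(4) + 2·(4)·(3) = 4

4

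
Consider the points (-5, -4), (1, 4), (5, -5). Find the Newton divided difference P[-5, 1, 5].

-43/120

P[-5,1] = (4 - (-4)) / (1 - (-5)) = 4/3
P[1,5] = (-5 - 4) / (5 - 1) = -9/4
P[-5,1,5] = (-9/4 - 4/3) / (5 - (-5)) = -43/120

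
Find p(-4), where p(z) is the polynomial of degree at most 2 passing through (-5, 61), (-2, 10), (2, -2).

40

L_0(-4) = (-2)·(-6)/[(-3)·(-7)] = 4/7
L_1(-4) = (1)·(-6)/[(3)·(-4)] = 1/2
L_2(-4) = (1)·(-2)/[(7)·(4)] = -1/14
Sum: 61·(4/7) + 10·(1/2) + (-2)·(-1/14) = 40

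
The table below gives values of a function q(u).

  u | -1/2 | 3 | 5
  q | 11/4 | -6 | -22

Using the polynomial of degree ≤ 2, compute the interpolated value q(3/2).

Using Newton's divided-difference form:
q[-1/2,3] = (-6 - 11/4) / (3 - (-1/2)) = -5/2
q[3,5] = (-22 - (-6)) / (5 - 3) = -8
q[-1/2,3,5] = (-8 - (-5/2)) / (5 - (-1/2)) = -1
q(3/2) = 11/4 + (-5/2)·(2) + (-1)·(2)·(-3/2) = 3/4

3/4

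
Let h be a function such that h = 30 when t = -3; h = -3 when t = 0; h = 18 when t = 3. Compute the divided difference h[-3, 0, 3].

3

h[-3,0] = (-3 - 30) / (0 - (-3)) = -11
h[0,3] = (18 - (-3)) / (3 - 0) = 7
h[-3,0,3] = (7 - (-11)) / (3 - (-3)) = 3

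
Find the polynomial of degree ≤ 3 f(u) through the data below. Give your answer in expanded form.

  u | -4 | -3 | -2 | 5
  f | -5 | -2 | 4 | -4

Build the Lagrange basis polynomials:
L_0(u) = (u + 3)(u + 2)(u - 5) / [-18] = -(1/18)u^3 + (19/18)u + 5/3
L_1(u) = (u + 4)(u + 2)(u - 5) / [8] = (1/8)u^3 + (1/8)u^2 - (11/4)u - 5
L_2(u) = (u + 4)(u + 3)(u - 5) / [-14] = -(1/14)u^3 - (1/7)u^2 + (23/14)u + 30/7
L_3(u) = (u + 4)(u + 3)(u + 2) / [504] = (1/504)u^3 + (1/56)u^2 + (13/252)u + 1/21
f(u) = (-5)·L_0 + (-2)·L_1 + 4·L_2 + (-4)·L_3
  (-5)·L_0(u) = (5/18)u^3 - (95/18)u - 25/3
  (-2)·L_1(u) = -(1/4)u^3 - (1/4)u^2 + (11/2)u + 10
  4·L_2(u) = -(2/7)u^3 - (4/7)u^2 + (46/7)u + 120/7
  (-4)·L_3(u) = -(1/126)u^3 - (1/14)u^2 - (13/63)u - 4/21
Adding term by term: -(67/252)u^3 - (25/28)u^2 + (415/63)u + 391/21

f(u) = -(67/252)u^3 - (25/28)u^2 + (415/63)u + 391/21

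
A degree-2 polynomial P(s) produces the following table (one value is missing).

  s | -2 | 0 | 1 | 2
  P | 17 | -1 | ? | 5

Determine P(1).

-1

The 3 known values determine P uniquely (degree ≤ 2).
Evaluate each Lagrange basis at s = 1:
L_0(1) = (1)·(-1)/[(-2)·(-4)] = -1/8
L_1(1) = (3)·(-1)/[(2)·(-2)] = 3/4
L_2(1) = (3)·(1)/[(4)·(2)] = 3/8
Sum: 17·(-1/8) + (-1)·(3/4) + 5·(3/8) = -1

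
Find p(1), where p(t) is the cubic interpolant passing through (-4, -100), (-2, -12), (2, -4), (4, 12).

Evaluate each Lagrange basis at t = 1:
L_0(1) = (3)·(-1)·(-3)/[(-2)·(-6)·(-8)] = -3/32
L_1(1) = (5)·(-1)·(-3)/[(2)·(-4)·(-6)] = 5/16
L_2(1) = (5)·(3)·(-3)/[(6)·(4)·(-2)] = 15/16
L_3(1) = (5)·(3)·(-1)/[(8)·(6)·(2)] = -5/32
Sum: (-100)·(-3/32) + (-12)·(5/16) + (-4)·(15/16) + 12·(-5/32) = 0

0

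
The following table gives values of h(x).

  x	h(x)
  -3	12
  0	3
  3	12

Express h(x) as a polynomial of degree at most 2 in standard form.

Build the Lagrange basis polynomials:
L_0(x) = x(x - 3) / [18] = (1/18)x^2 - (1/6)x
L_1(x) = (x + 3)(x - 3) / [-9] = -(1/9)x^2 + 1
L_2(x) = (x + 3)x / [18] = (1/18)x^2 + (1/6)x
h(x) = 12·L_0 + 3·L_1 + 12·L_2
  12·L_0(x) = (2/3)x^2 - 2x
  3·L_1(x) = -(1/3)x^2 + 3
  12·L_2(x) = (2/3)x^2 + 2x
Adding term by term: x^2 + 3

h(x) = x^2 + 3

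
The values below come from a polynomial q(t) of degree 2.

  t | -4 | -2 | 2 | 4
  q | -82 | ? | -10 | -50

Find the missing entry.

The 3 known values determine q uniquely (degree ≤ 2).
L_0(-2) = (-4)·(-6)/[(-6)·(-8)] = 1/2
L_1(-2) = (2)·(-6)/[(6)·(-2)] = 1
L_2(-2) = (2)·(-4)/[(8)·(2)] = -1/2
Sum: (-82)·(1/2) + (-10)·(1) + (-50)·(-1/2) = -26

-26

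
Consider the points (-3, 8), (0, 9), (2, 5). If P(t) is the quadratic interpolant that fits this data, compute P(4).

Evaluate each Lagrange basis at t = 4:
L_0(4) = (4)·(2)/[(-3)·(-5)] = 8/15
L_1(4) = (7)·(2)/[(3)·(-2)] = -7/3
L_2(4) = (7)·(4)/[(5)·(2)] = 14/5
Sum: 8·(8/15) + 9·(-7/3) + 5·(14/5) = -41/15

-41/15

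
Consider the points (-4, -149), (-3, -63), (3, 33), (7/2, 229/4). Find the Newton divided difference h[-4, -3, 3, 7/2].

2

h[-4,-3] = (-63 - (-149)) / (-3 - (-4)) = 86
h[-3,3] = (33 - (-63)) / (3 - (-3)) = 16
h[3,7/2] = (229/4 - 33) / (7/2 - 3) = 97/2
h[-4,-3,3] = (16 - 86) / (3 - (-4)) = -10
h[-3,3,7/2] = (97/2 - 16) / (7/2 - (-3)) = 5
h[-4,-3,3,7/2] = (5 - (-10)) / (7/2 - (-4)) = 2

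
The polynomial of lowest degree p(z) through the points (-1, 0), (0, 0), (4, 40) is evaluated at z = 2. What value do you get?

L_0(2) = (2)·(-2)/[(-1)·(-5)] = -4/5
L_1(2) = (3)·(-2)/[(1)·(-4)] = 3/2
L_2(2) = (3)·(2)/[(5)·(4)] = 3/10
Sum: 0 + 0 + 40·(3/10) = 12

12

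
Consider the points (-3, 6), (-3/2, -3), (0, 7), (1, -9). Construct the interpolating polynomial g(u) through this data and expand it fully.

Build the Lagrange basis polynomials:
L_0(u) = (u + 3/2)u(u - 1) / [-18] = -(1/18)u^3 - (1/36)u^2 + (1/12)u
L_1(u) = (u + 3)u(u - 1) / [45/8] = (8/45)u^3 + (16/45)u^2 - (8/15)u
L_2(u) = (u + 3)(u + 3/2)(u - 1) / [-9/2] = -(2/9)u^3 - (7/9)u^2 + 1
L_3(u) = (u + 3)(u + 3/2)u / [10] = (1/10)u^3 + (9/20)u^2 + (9/20)u
g(u) = 6·L_0 + (-3)·L_1 + 7·L_2 + (-9)·L_3
  6·L_0(u) = -(1/3)u^3 - (1/6)u^2 + (1/2)u
  (-3)·L_1(u) = -(8/15)u^3 - (16/15)u^2 + (8/5)u
  7·L_2(u) = -(14/9)u^3 - (49/9)u^2 + 7
  (-9)·L_3(u) = -(9/10)u^3 - (81/20)u^2 - (81/20)u
Adding term by term: -(299/90)u^3 - (1931/180)u^2 - (39/20)u + 7

g(u) = -(299/90)u^3 - (1931/180)u^2 - (39/20)u + 7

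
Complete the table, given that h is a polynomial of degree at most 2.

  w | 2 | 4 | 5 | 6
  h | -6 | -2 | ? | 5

9/8

The 3 known values determine h uniquely (degree ≤ 2).
Evaluate each Lagrange basis at w = 5:
L_0(5) = (1)·(-1)/[(-2)·(-4)] = -1/8
L_1(5) = (3)·(-1)/[(2)·(-2)] = 3/4
L_2(5) = (3)·(1)/[(4)·(2)] = 3/8
Sum: (-6)·(-1/8) + (-2)·(3/4) + 5·(3/8) = 9/8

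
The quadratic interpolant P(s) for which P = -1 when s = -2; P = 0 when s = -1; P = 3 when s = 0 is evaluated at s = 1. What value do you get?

Evaluate each Lagrange basis at s = 1:
L_0(1) = (2)·(1)/[(-1)·(-2)] = 1
L_1(1) = (3)·(1)/[(1)·(-1)] = -3
L_2(1) = (3)·(2)/[(2)·(1)] = 3
Sum: (-1)·(1) + 0 + 3·(3) = 8

8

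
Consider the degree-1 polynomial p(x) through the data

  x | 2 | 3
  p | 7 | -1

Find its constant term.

23

Build the Lagrange basis polynomials:
L_0(x) = (x - 3) / [-1] = -x + 3
L_1(x) = (x - 2) / [1] = x - 2
p(x) = 7·L_0 + (-1)·L_1
Only the constant term is needed; take it from each L_i and combine:
7·(3) + (-1)·(-2) = 23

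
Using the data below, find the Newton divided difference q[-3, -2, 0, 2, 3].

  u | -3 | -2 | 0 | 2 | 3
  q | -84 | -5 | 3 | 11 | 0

q[-3,-2] = (-5 - (-84)) / (-2 - (-3)) = 79
q[-2,0] = (3 - (-5)) / (0 - (-2)) = 4
q[0,2] = (11 - 3) / (2 - 0) = 4
q[2,3] = (0 - 11) / (3 - 2) = -11
q[-3,-2,0] = (4 - 79) / (0 - (-3)) = -25
q[-2,0,2] = (4 - 4) / (2 - (-2)) = 0
q[0,2,3] = (-11 - 4) / (3 - 0) = -5
q[-3,-2,0,2] = (0 - (-25)) / (2 - (-3)) = 5
q[-2,0,2,3] = (-5 - 0) / (3 - (-2)) = -1
q[-3,-2,0,2,3] = (-1 - 5) / (3 - (-3)) = -1

-1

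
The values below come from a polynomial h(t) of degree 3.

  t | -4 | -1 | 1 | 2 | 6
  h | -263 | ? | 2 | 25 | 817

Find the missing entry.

-2

The 4 known values determine h uniquely (degree ≤ 3).
Evaluate each Lagrange basis at t = -1:
L_0(-1) = (-2)·(-3)·(-7)/[(-5)·(-6)·(-10)] = 7/50
L_1(-1) = (3)·(-3)·(-7)/[(5)·(-1)·(-5)] = 63/25
L_2(-1) = (3)·(-2)·(-7)/[(6)·(1)·(-4)] = -7/4
L_3(-1) = (3)·(-2)·(-3)/[(10)·(5)·(4)] = 9/100
Sum: (-263)·(7/50) + 2·(63/25) + 25·(-7/4) + 817·(9/100) = -2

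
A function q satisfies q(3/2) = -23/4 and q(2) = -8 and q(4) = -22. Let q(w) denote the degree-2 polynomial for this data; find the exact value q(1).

Using Newton's divided-difference form:
q[3/2,2] = (-8 - (-23/4)) / (2 - 3/2) = -9/2
q[2,4] = (-22 - (-8)) / (4 - 2) = -7
q[3/2,2,4] = (-7 - (-9/2)) / (4 - 3/2) = -1
q(1) = -23/4 + (-9/2)·(-1/2) + (-1)·(-1/2)·(-1) = -4

-4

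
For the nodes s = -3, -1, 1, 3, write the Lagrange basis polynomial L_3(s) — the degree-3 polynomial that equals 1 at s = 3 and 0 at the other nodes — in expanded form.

L_3(s) = (1/48)s^3 + (1/16)s^2 - (1/48)s - 1/16

L_3(s) = (s + 3)(s + 1)(s - 1) / [(6)·(4)·(2)]
       = (s^3 + 3s^2 - s - 3) / (48)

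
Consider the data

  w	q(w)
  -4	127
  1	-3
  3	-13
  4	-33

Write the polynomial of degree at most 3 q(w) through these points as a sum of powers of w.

Build the Lagrange basis polynomials:
L_0(w) = (w - 1)(w - 3)(w - 4) / [-280] = -(1/280)w^3 + (1/35)w^2 - (19/280)w + 3/70
L_1(w) = (w + 4)(w - 3)(w - 4) / [30] = (1/30)w^3 - (1/10)w^2 - (8/15)w + 8/5
L_2(w) = (w + 4)(w - 1)(w - 4) / [-14] = -(1/14)w^3 + (1/14)w^2 + (8/7)w - 8/7
L_3(w) = (w + 4)(w - 1)(w - 3) / [24] = (1/24)w^3 - (13/24)w + 1/2
q(w) = 127·L_0 + (-3)·L_1 + (-13)·L_2 + (-33)·L_3
  127·L_0(w) = -(127/280)w^3 + (127/35)w^2 - (2413/280)w + 381/70
  (-3)·L_1(w) = -(1/10)w^3 + (3/10)w^2 + (8/5)w - 24/5
  (-13)·L_2(w) = (13/14)w^3 - (13/14)w^2 - (104/7)w + 104/7
  (-33)·L_3(w) = -(11/8)w^3 + (143/8)w - 33/2
Adding term by term: -w^3 + 3w^2 - 4w - 1

q(w) = -w^3 + 3w^2 - 4w - 1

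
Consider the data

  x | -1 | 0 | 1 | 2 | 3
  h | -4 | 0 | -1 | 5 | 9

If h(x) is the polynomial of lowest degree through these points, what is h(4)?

L_0(4) = (4)·(3)·(2)·(1)/[(-1)·(-2)·(-3)·(-4)] = 1
L_1(4) = (5)·(3)·(2)·(1)/[(1)·(-1)·(-2)·(-3)] = -5
L_2(4) = (5)·(4)·(2)·(1)/[(2)·(1)·(-1)·(-2)] = 10
L_3(4) = (5)·(4)·(3)·(1)/[(3)·(2)·(1)·(-1)] = -10
L_4(4) = (5)·(4)·(3)·(2)/[(4)·(3)·(2)·(1)] = 5
Sum: (-4)·(1) + 0 + (-1)·(10) + 5·(-10) + 9·(5) = -19

-19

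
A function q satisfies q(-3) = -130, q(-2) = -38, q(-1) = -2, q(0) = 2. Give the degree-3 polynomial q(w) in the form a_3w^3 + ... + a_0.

Build the Lagrange basis polynomials:
L_0(w) = (w + 2)(w + 1)w / [-6] = -(1/6)w^3 - (1/2)w^2 - (1/3)w
L_1(w) = (w + 3)(w + 1)w / [2] = (1/2)w^3 + 2w^2 + (3/2)w
L_2(w) = (w + 3)(w + 2)w / [-2] = -(1/2)w^3 - (5/2)w^2 - 3w
L_3(w) = (w + 3)(w + 2)(w + 1) / [6] = (1/6)w^3 + w^2 + (11/6)w + 1
q(w) = (-130)·L_0 + (-38)·L_1 + (-2)·L_2 + 2·L_3
  (-130)·L_0(w) = (65/3)w^3 + 65w^2 + (130/3)w
  (-38)·L_1(w) = -19w^3 - 76w^2 - 57w
  (-2)·L_2(w) = w^3 + 5w^2 + 6w
  2·L_3(w) = (1/3)w^3 + 2w^2 + (11/3)w + 2
Adding term by term: 4w^3 - 4w^2 - 4w + 2

q(w) = 4w^3 - 4w^2 - 4w + 2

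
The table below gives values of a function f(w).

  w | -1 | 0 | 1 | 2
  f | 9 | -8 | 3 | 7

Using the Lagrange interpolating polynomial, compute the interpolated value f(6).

L_0(6) = (6)·(5)·(4)/[(-1)·(-2)·(-3)] = -20
L_1(6) = (7)·(5)·(4)/[(1)·(-1)·(-2)] = 70
L_2(6) = (7)·(6)·(4)/[(2)·(1)·(-1)] = -84
L_3(6) = (7)·(6)·(5)/[(3)·(2)·(1)] = 35
Sum: 9·(-20) + (-8)·(70) + 3·(-84) + 7·(35) = -747

-747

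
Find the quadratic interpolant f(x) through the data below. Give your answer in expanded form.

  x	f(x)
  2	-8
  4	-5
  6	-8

Build the Lagrange basis polynomials:
L_0(x) = (x - 4)(x - 6) / [8] = (1/8)x^2 - (5/4)x + 3
L_1(x) = (x - 2)(x - 6) / [-4] = -(1/4)x^2 + 2x - 3
L_2(x) = (x - 2)(x - 4) / [8] = (1/8)x^2 - (3/4)x + 1
f(x) = (-8)·L_0 + (-5)·L_1 + (-8)·L_2
  (-8)·L_0(x) = -x^2 + 10x - 24
  (-5)·L_1(x) = (5/4)x^2 - 10x + 15
  (-8)·L_2(x) = -x^2 + 6x - 8
Adding term by term: -(3/4)x^2 + 6x - 17

f(x) = -(3/4)x^2 + 6x - 17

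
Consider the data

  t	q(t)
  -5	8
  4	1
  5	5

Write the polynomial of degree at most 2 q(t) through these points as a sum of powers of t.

Build the Lagrange basis polynomials:
L_0(t) = (t - 4)(t - 5) / [90] = (1/90)t^2 - (1/10)t + 2/9
L_1(t) = (t + 5)(t - 5) / [-9] = -(1/9)t^2 + 25/9
L_2(t) = (t + 5)(t - 4) / [10] = (1/10)t^2 + (1/10)t - 2
q(t) = 8·L_0 + 1·L_1 + 5·L_2
  8·L_0(t) = (4/45)t^2 - (4/5)t + 16/9
  1·L_1(t) = -(1/9)t^2 + 25/9
  5·L_2(t) = (1/2)t^2 + (1/2)t - 10
Adding term by term: (43/90)t^2 - (3/10)t - 49/9

q(t) = (43/90)t^2 - (3/10)t - 49/9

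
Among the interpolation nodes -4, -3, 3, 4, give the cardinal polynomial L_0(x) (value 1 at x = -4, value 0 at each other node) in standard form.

L_0(x) = -(1/56)x^3 + (1/14)x^2 + (9/56)x - 9/14

L_0(x) = (x + 3)(x - 3)(x - 4) / [(-1)·(-7)·(-8)]
       = (x^3 - 4x^2 - 9x + 36) / (-56)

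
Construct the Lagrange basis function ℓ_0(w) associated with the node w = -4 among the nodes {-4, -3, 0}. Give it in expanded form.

ℓ_0(w) = (w + 3)w / [(-1)·(-4)]
       = (w^2 + 3w) / (4)

ℓ_0(w) = (1/4)w^2 + (3/4)w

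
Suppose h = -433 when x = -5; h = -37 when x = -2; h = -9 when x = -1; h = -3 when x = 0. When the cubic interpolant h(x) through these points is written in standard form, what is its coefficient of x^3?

The leading coefficient equals the top divided difference h[-5,-2,-1,0].
h[-5,-2] = (-37 - (-433)) / (-2 - (-5)) = 132
h[-2,-1] = (-9 - (-37)) / (-1 - (-2)) = 28
h[-1,0] = (-3 - (-9)) / (0 - (-1)) = 6
h[-5,-2,-1] = (28 - 132) / (-1 - (-5)) = -26
h[-2,-1,0] = (6 - 28) / (0 - (-2)) = -11
h[-5,-2,-1,0] = (-11 - (-26)) / (0 - (-5)) = 3

3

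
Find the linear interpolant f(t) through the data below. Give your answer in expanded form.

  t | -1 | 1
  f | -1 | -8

f(t) = -(7/2)t - 9/2

Build the Lagrange basis polynomials:
L_0(t) = (t - 1) / [-2] = -(1/2)t + 1/2
L_1(t) = (t + 1) / [2] = (1/2)t + 1/2
f(t) = (-1)·L_0 + (-8)·L_1
  (-1)·L_0(t) = (1/2)t - 1/2
  (-8)·L_1(t) = -4t - 4
Adding term by term: -(7/2)t - 9/2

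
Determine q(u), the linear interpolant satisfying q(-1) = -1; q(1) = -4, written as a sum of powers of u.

Build the Lagrange basis polynomials:
L_0(u) = (u - 1) / [-2] = -(1/2)u + 1/2
L_1(u) = (u + 1) / [2] = (1/2)u + 1/2
q(u) = (-1)·L_0 + (-4)·L_1
  (-1)·L_0(u) = (1/2)u - 1/2
  (-4)·L_1(u) = -2u - 2
Adding term by term: -(3/2)u - 5/2

q(u) = -(3/2)u - 5/2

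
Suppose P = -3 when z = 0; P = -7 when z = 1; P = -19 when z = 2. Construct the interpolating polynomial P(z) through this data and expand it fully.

Build the Lagrange basis polynomials:
L_0(z) = (z - 1)(z - 2) / [2] = (1/2)z^2 - (3/2)z + 1
L_1(z) = z(z - 2) / [-1] = -z^2 + 2z
L_2(z) = z(z - 1) / [2] = (1/2)z^2 - (1/2)z
P(z) = (-3)·L_0 + (-7)·L_1 + (-19)·L_2
  (-3)·L_0(z) = -(3/2)z^2 + (9/2)z - 3
  (-7)·L_1(z) = 7z^2 - 14z
  (-19)·L_2(z) = -(19/2)z^2 + (19/2)z
Adding term by term: -4z^2 - 3

P(z) = -4z^2 - 3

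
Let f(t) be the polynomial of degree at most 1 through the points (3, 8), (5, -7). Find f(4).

Evaluate each Lagrange basis at t = 4:
L_0(4) = (-1)/[(-2)] = 1/2
L_1(4) = (1)/[(2)] = 1/2
Sum: 8·(1/2) + (-7)·(1/2) = 1/2

1/2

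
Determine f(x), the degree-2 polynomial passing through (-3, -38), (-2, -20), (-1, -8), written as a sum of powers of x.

Build the Lagrange basis polynomials:
L_0(x) = (x + 2)(x + 1) / [2] = (1/2)x^2 + (3/2)x + 1
L_1(x) = (x + 3)(x + 1) / [-1] = -x^2 - 4x - 3
L_2(x) = (x + 3)(x + 2) / [2] = (1/2)x^2 + (5/2)x + 3
f(x) = (-38)·L_0 + (-20)·L_1 + (-8)·L_2
  (-38)·L_0(x) = -19x^2 - 57x - 38
  (-20)·L_1(x) = 20x^2 + 80x + 60
  (-8)·L_2(x) = -4x^2 - 20x - 24
Adding term by term: -3x^2 + 3x - 2

f(x) = -3x^2 + 3x - 2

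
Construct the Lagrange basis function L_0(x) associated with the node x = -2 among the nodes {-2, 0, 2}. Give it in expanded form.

L_0(x) = (1/8)x^2 - (1/4)x

L_0(x) = x(x - 2) / [(-2)·(-4)]
       = (x^2 - 2x) / (8)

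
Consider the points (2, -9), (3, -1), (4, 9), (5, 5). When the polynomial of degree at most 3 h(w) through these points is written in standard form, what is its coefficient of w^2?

L_0(w) = (w - 3)(w - 4)(w - 5) / [-6] = -(1/6)w^3 + 2w^2 - (47/6)w + 10
L_1(w) = (w - 2)(w - 4)(w - 5) / [2] = (1/2)w^3 - (11/2)w^2 + 19w - 20
L_2(w) = (w - 2)(w - 3)(w - 5) / [-2] = -(1/2)w^3 + 5w^2 - (31/2)w + 15
L_3(w) = (w - 2)(w - 3)(w - 4) / [6] = (1/6)w^3 - (3/2)w^2 + (13/3)w - 4
h(w) = (-9)·L_0 + (-1)·L_1 + 9·L_2 + 5·L_3
Only the coefficient of w^2 is needed; take it from each L_i and combine:
(-9)·(2) + (-1)·(-11/2) + 9·(5) + 5·(-3/2) = 25

25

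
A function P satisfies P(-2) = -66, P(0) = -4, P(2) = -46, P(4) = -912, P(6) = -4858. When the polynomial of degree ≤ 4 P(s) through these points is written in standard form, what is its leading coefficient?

-4

L_0(s) = s(s - 2)(s - 4)(s - 6) / [384] = (1/384)s^4 - (1/32)s^3 + (11/96)s^2 - (1/8)s
L_1(s) = (s + 2)(s - 2)(s - 4)(s - 6) / [-96] = -(1/96)s^4 + (5/48)s^3 - (5/24)s^2 - (5/12)s + 1
L_2(s) = (s + 2)s(s - 4)(s - 6) / [64] = (1/64)s^4 - (1/8)s^3 + (1/16)s^2 + (3/4)s
L_3(s) = (s + 2)s(s - 2)(s - 6) / [-96] = -(1/96)s^4 + (1/16)s^3 + (1/24)s^2 - (1/4)s
L_4(s) = (s + 2)s(s - 2)(s - 4) / [384] = (1/384)s^4 - (1/96)s^3 - (1/96)s^2 + (1/24)s
P(s) = (-66)·L_0 + (-4)·L_1 + (-46)·L_2 + (-912)·L_3 + (-4858)·L_4
Only the coefficient of s^4 is needed; take it from each L_i and combine:
(-66)·(1/384) + (-4)·(-1/96) + (-46)·(1/64) + (-912)·(-1/96) + (-4858)·(1/384) = -4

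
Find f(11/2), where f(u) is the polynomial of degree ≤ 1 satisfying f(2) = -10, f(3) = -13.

-41/2

Evaluate each Lagrange basis at u = 11/2:
L_0(11/2) = (5/2)/[(-1)] = -5/2
L_1(11/2) = (7/2)/[(1)] = 7/2
Sum: (-10)·(-5/2) + (-13)·(7/2) = -41/2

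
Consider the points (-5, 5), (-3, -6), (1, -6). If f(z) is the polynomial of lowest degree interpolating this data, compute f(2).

-17/12

Using Newton's divided-difference form:
f[-5,-3] = (-6 - 5) / (-3 - (-5)) = -11/2
f[-3,1] = (-6 - (-6)) / (1 - (-3)) = 0
f[-5,-3,1] = (0 - (-11/2)) / (1 - (-5)) = 11/12
f(2) = 5 + (-11/2)·(7) + (11/12)·(7)·(5) = -17/12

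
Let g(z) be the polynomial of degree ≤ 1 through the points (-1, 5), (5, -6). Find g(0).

19/6

L_0(0) = (-5)/[(-6)] = 5/6
L_1(0) = (1)/[(6)] = 1/6
Sum: 5·(5/6) + (-6)·(1/6) = 19/6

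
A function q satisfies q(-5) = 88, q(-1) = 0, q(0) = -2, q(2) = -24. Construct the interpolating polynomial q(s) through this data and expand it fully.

q(s) = -s^3 - 2s^2 - 3s - 2

Build the Lagrange basis polynomials:
L_0(s) = (s + 1)s(s - 2) / [-140] = -(1/140)s^3 + (1/140)s^2 + (1/70)s
L_1(s) = (s + 5)s(s - 2) / [12] = (1/12)s^3 + (1/4)s^2 - (5/6)s
L_2(s) = (s + 5)(s + 1)(s - 2) / [-10] = -(1/10)s^3 - (2/5)s^2 + (7/10)s + 1
L_3(s) = (s + 5)(s + 1)s / [42] = (1/42)s^3 + (1/7)s^2 + (5/42)s
q(s) = 88·L_0 + 0·L_1 + (-2)·L_2 + (-24)·L_3
  88·L_0(s) = -(22/35)s^3 + (22/35)s^2 + (44/35)s
  0·L_1(s) = 0
  (-2)·L_2(s) = (1/5)s^3 + (4/5)s^2 - (7/5)s - 2
  (-24)·L_3(s) = -(4/7)s^3 - (24/7)s^2 - (20/7)s
Adding term by term: -s^3 - 2s^2 - 3s - 2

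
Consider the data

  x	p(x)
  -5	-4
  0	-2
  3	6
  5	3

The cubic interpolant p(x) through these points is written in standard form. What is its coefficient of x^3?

L_0(x) = x(x - 3)(x - 5) / [-400] = -(1/400)x^3 + (1/50)x^2 - (3/80)x
L_1(x) = (x + 5)(x - 3)(x - 5) / [75] = (1/75)x^3 - (1/25)x^2 - (1/3)x + 1
L_2(x) = (x + 5)x(x - 5) / [-48] = -(1/48)x^3 + (25/48)x
L_3(x) = (x + 5)x(x - 3) / [100] = (1/100)x^3 + (1/50)x^2 - (3/20)x
p(x) = (-4)·L_0 + (-2)·L_1 + 6·L_2 + 3·L_3
Only the coefficient of x^3 is needed; take it from each L_i and combine:
(-4)·(-1/400) + (-2)·(1/75) + 6·(-1/48) + 3·(1/100) = -67/600

-67/600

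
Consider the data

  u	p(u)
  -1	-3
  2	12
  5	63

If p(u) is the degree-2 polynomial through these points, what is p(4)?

Using Newton's divided-difference form:
p[-1,2] = (12 - (-3)) / (2 - (-1)) = 5
p[2,5] = (63 - 12) / (5 - 2) = 17
p[-1,2,5] = (17 - 5) / (5 - (-1)) = 2
p(4) = -3 + 5·(5) + 2·(5)·(2) = 42

42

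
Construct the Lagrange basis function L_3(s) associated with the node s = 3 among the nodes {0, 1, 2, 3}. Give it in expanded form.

L_3(s) = (1/6)s^3 - (1/2)s^2 + (1/3)s

L_3(s) = s(s - 1)(s - 2) / [(3)·(2)·(1)]
       = (s^3 - 3s^2 + 2s) / (6)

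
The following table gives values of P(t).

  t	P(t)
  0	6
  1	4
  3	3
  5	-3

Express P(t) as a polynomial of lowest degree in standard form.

Build the Lagrange basis polynomials:
L_0(t) = (t - 1)(t - 3)(t - 5) / [-15] = -(1/15)t^3 + (3/5)t^2 - (23/15)t + 1
L_1(t) = t(t - 3)(t - 5) / [8] = (1/8)t^3 - t^2 + (15/8)t
L_2(t) = t(t - 1)(t - 5) / [-12] = -(1/12)t^3 + (1/2)t^2 - (5/12)t
L_3(t) = t(t - 1)(t - 3) / [40] = (1/40)t^3 - (1/10)t^2 + (3/40)t
P(t) = 6·L_0 + 4·L_1 + 3·L_2 + (-3)·L_3
  6·L_0(t) = -(2/5)t^3 + (18/5)t^2 - (46/5)t + 6
  4·L_1(t) = (1/2)t^3 - 4t^2 + (15/2)t
  3·L_2(t) = -(1/4)t^3 + (3/2)t^2 - (5/4)t
  (-3)·L_3(t) = -(3/40)t^3 + (3/10)t^2 - (9/40)t
Adding term by term: -(9/40)t^3 + (7/5)t^2 - (127/40)t + 6

P(t) = -(9/40)t^3 + (7/5)t^2 - (127/40)t + 6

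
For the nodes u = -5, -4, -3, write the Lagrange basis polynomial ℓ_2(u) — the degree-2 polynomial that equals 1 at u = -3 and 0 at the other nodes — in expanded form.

ℓ_2(u) = (1/2)u^2 + (9/2)u + 10

ℓ_2(u) = (u + 5)(u + 4) / [(2)·(1)]
       = (u^2 + 9u + 20) / (2)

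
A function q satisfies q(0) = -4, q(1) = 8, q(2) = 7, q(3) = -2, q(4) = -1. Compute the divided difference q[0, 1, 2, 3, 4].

13/24

q[0,1] = (8 - (-4)) / (1 - 0) = 12
q[1,2] = (7 - 8) / (2 - 1) = -1
q[2,3] = (-2 - 7) / (3 - 2) = -9
q[3,4] = (-1 - (-2)) / (4 - 3) = 1
q[0,1,2] = (-1 - 12) / (2 - 0) = -13/2
q[1,2,3] = (-9 - (-1)) / (3 - 1) = -4
q[2,3,4] = (1 - (-9)) / (4 - 2) = 5
q[0,1,2,3] = (-4 - (-13/2)) / (3 - 0) = 5/6
q[1,2,3,4] = (5 - (-4)) / (4 - 1) = 3
q[0,1,2,3,4] = (3 - 5/6) / (4 - 0) = 13/24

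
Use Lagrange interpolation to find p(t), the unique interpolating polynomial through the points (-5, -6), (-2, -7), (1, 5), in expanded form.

p(t) = (13/18)t^2 + (85/18)t - 4/9

Build the Lagrange basis polynomials:
L_0(t) = (t + 2)(t - 1) / [18] = (1/18)t^2 + (1/18)t - 1/9
L_1(t) = (t + 5)(t - 1) / [-9] = -(1/9)t^2 - (4/9)t + 5/9
L_2(t) = (t + 5)(t + 2) / [18] = (1/18)t^2 + (7/18)t + 5/9
p(t) = (-6)·L_0 + (-7)·L_1 + 5·L_2
  (-6)·L_0(t) = -(1/3)t^2 - (1/3)t + 2/3
  (-7)·L_1(t) = (7/9)t^2 + (28/9)t - 35/9
  5·L_2(t) = (5/18)t^2 + (35/18)t + 25/9
Adding term by term: (13/18)t^2 + (85/18)t - 4/9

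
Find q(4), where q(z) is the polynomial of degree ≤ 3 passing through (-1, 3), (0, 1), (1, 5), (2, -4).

Using Newton's divided-difference form:
q[-1,0] = (1 - 3) / (0 - (-1)) = -2
q[0,1] = (5 - 1) / (1 - 0) = 4
q[1,2] = (-4 - 5) / (2 - 1) = -9
q[-1,0,1] = (4 - (-2)) / (1 - (-1)) = 3
q[0,1,2] = (-9 - 4) / (2 - 0) = -13/2
q[-1,0,1,2] = (-13/2 - 3) / (2 - (-1)) = -19/6
q(4) = 3 + (-2)·(5) + 3·(5)·(4) + (-19/6)·(5)·(4)·(3) = -137

-137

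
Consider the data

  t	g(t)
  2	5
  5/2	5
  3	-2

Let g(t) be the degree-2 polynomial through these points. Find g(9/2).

Using Newton's divided-difference form:
g[2,5/2] = (5 - 5) / (5/2 - 2) = 0
g[5/2,3] = (-2 - 5) / (3 - 5/2) = -14
g[2,5/2,3] = (-14 - 0) / (3 - 2) = -14
g(9/2) = 5 + 0·(5/2) + (-14)·(5/2)·(2) = -65

-65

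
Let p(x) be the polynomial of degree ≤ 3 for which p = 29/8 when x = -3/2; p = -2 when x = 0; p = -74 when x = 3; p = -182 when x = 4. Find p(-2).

16

L_0(-2) = (-2)·(-5)·(-6)/[(-3/2)·(-9/2)·(-11/2)] = 160/99
L_1(-2) = (-1/2)·(-5)·(-6)/[(3/2)·(-3)·(-4)] = -5/6
L_2(-2) = (-1/2)·(-2)·(-6)/[(9/2)·(3)·(-1)] = 4/9
L_3(-2) = (-1/2)·(-2)·(-5)/[(11/2)·(4)·(1)] = -5/22
Sum: 29/8·(160/99) + (-2)·(-5/6) + (-74)·(4/9) + (-182)·(-5/22) = 16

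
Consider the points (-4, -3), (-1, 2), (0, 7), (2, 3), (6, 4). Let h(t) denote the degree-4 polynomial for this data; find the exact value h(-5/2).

Using Newton's divided-difference form:
h[-4,-1] = (2 - (-3)) / (-1 - (-4)) = 5/3
h[-1,0] = (7 - 2) / (0 - (-1)) = 5
h[0,2] = (3 - 7) / (2 - 0) = -2
h[2,6] = (4 - 3) / (6 - 2) = 1/4
h[-4,-1,0] = (5 - 5/3) / (0 - (-4)) = 5/6
h[-1,0,2] = (-2 - 5) / (2 - (-1)) = -7/3
h[0,2,6] = (1/4 - (-2)) / (6 - 0) = 3/8
h[-4,-1,0,2] = (-7/3 - 5/6) / (2 - (-4)) = -19/36
h[-1,0,2,6] = (3/8 - (-7/3)) / (6 - (-1)) = 65/168
h[-4,-1,0,2,6] = (65/168 - (-19/36)) / (6 - (-4)) = 461/5040
h(-5/2) = -3 + (5/3)·(3/2) + (5/6)·(3/2)·(-3/2) + (-19/36)·(3/2)·(-3/2)·(-5/2) + (461/5040)·(3/2)·(-3/2)·(-5/2)·(-9/2) = -13725/1792

-13725/1792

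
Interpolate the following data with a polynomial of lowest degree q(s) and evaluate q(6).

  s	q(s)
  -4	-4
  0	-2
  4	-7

L_0(6) = (6)·(2)/[(-4)·(-8)] = 3/8
L_1(6) = (10)·(2)/[(4)·(-4)] = -5/4
L_2(6) = (10)·(6)/[(8)·(4)] = 15/8
Sum: (-4)·(3/8) + (-2)·(-5/4) + (-7)·(15/8) = -97/8

-97/8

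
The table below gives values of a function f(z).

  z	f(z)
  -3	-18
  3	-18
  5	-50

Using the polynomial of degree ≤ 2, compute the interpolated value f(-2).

-8

Using Newton's divided-difference form:
f[-3,3] = (-18 - (-18)) / (3 - (-3)) = 0
f[3,5] = (-50 - (-18)) / (5 - 3) = -16
f[-3,3,5] = (-16 - 0) / (5 - (-3)) = -2
f(-2) = -18 + 0·(1) + (-2)·(1)·(-5) = -8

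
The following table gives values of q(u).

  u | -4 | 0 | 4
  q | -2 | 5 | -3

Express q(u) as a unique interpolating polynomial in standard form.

q(u) = -(15/32)u^2 - (1/8)u + 5

Build the Lagrange basis polynomials:
L_0(u) = u(u - 4) / [32] = (1/32)u^2 - (1/8)u
L_1(u) = (u + 4)(u - 4) / [-16] = -(1/16)u^2 + 1
L_2(u) = (u + 4)u / [32] = (1/32)u^2 + (1/8)u
q(u) = (-2)·L_0 + 5·L_1 + (-3)·L_2
  (-2)·L_0(u) = -(1/16)u^2 + (1/4)u
  5·L_1(u) = -(5/16)u^2 + 5
  (-3)·L_2(u) = -(3/32)u^2 - (3/8)u
Adding term by term: -(15/32)u^2 - (1/8)u + 5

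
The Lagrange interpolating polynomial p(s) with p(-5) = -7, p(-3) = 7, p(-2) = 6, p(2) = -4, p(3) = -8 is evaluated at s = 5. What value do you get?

-32

Evaluate each Lagrange basis at s = 5:
L_0(5) = (8)·(7)·(3)·(2)/[(-2)·(-3)·(-7)·(-8)] = 1
L_1(5) = (10)·(7)·(3)·(2)/[(2)·(-1)·(-5)·(-6)] = -7
L_2(5) = (10)·(8)·(3)·(2)/[(3)·(1)·(-4)·(-5)] = 8
L_3(5) = (10)·(8)·(7)·(2)/[(7)·(5)·(4)·(-1)] = -8
L_4(5) = (10)·(8)·(7)·(3)/[(8)·(6)·(5)·(1)] = 7
Sum: (-7)·(1) + 7·(-7) + 6·(8) + (-4)·(-8) + (-8)·(7) = -32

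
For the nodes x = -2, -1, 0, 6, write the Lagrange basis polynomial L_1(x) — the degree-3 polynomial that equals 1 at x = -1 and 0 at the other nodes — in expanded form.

L_1(x) = (1/7)x^3 - (4/7)x^2 - (12/7)x

L_1(x) = (x + 2)x(x - 6) / [(1)·(-1)·(-7)]
       = (x^3 - 4x^2 - 12x) / (7)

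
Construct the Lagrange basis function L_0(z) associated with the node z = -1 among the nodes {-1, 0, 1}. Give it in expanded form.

L_0(z) = z(z - 1) / [(-1)·(-2)]
       = (z^2 - z) / (2)

L_0(z) = (1/2)z^2 - (1/2)z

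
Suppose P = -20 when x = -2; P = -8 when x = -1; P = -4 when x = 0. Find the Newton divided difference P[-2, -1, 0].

-4

P[-2,-1] = (-8 - (-20)) / (-1 - (-2)) = 12
P[-1,0] = (-4 - (-8)) / (0 - (-1)) = 4
P[-2,-1,0] = (4 - 12) / (0 - (-2)) = -4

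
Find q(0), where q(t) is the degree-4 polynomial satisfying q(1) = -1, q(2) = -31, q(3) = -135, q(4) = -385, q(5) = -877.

Evaluate each Lagrange basis at t = 0:
L_0(0) = (-2)·(-3)·(-4)·(-5)/[(-1)·(-2)·(-3)·(-4)] = 5
L_1(0) = (-1)·(-3)·(-4)·(-5)/[(1)·(-1)·(-2)·(-3)] = -10
L_2(0) = (-1)·(-2)·(-4)·(-5)/[(2)·(1)·(-1)·(-2)] = 10
L_3(0) = (-1)·(-2)·(-3)·(-5)/[(3)·(2)·(1)·(-1)] = -5
L_4(0) = (-1)·(-2)·(-3)·(-4)/[(4)·(3)·(2)·(1)] = 1
Sum: (-1)·(5) + (-31)·(-10) + (-135)·(10) + (-385)·(-5) + (-877)·(1) = 3

3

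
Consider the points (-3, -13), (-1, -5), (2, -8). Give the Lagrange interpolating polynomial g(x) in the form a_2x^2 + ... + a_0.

L_0(x) = (x + 1)(x - 2) / [10] = (1/10)x^2 - (1/10)x - 1/5
L_1(x) = (x + 3)(x - 2) / [-6] = -(1/6)x^2 - (1/6)x + 1
L_2(x) = (x + 3)(x + 1) / [15] = (1/15)x^2 + (4/15)x + 1/5
g(x) = (-13)·L_0 + (-5)·L_1 + (-8)·L_2
  (-13)·L_0(x) = -(13/10)x^2 + (13/10)x + 13/5
  (-5)·L_1(x) = (5/6)x^2 + (5/6)x - 5
  (-8)·L_2(x) = -(8/15)x^2 - (32/15)x - 8/5
Adding term by term: -x^2 - 4

g(x) = -x^2 - 4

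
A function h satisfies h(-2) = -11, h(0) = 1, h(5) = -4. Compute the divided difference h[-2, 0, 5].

h[-2,0] = (1 - (-11)) / (0 - (-2)) = 6
h[0,5] = (-4 - 1) / (5 - 0) = -1
h[-2,0,5] = (-1 - 6) / (5 - (-2)) = -1

-1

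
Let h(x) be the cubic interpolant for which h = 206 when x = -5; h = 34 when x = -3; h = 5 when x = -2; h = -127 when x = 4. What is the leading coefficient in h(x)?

-2

Build the Lagrange basis polynomials:
L_0(x) = (x + 3)(x + 2)(x - 4) / [-54] = -(1/54)x^3 - (1/54)x^2 + (7/27)x + 4/9
L_1(x) = (x + 5)(x + 2)(x - 4) / [14] = (1/14)x^3 + (3/14)x^2 - (9/7)x - 20/7
L_2(x) = (x + 5)(x + 3)(x - 4) / [-18] = -(1/18)x^3 - (2/9)x^2 + (17/18)x + 10/3
L_3(x) = (x + 5)(x + 3)(x + 2) / [378] = (1/378)x^3 + (5/189)x^2 + (31/378)x + 5/63
h(x) = 206·L_0 + 34·L_1 + 5·L_2 + (-127)·L_3
Only the coefficient of x^3 is needed; take it from each L_i and combine:
206·(-1/54) + 34·(1/14) + 5·(-1/18) + (-127)·(1/378) = -2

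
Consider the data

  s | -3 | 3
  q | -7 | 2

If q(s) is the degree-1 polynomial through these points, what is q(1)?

L_0(1) = (-2)/[(-6)] = 1/3
L_1(1) = (4)/[(6)] = 2/3
Sum: (-7)·(1/3) + 2·(2/3) = -1

-1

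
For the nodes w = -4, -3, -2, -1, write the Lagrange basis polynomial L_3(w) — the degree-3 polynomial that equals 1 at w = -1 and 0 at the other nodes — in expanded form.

L_3(w) = (1/6)w^3 + (3/2)w^2 + (13/3)w + 4

L_3(w) = (w + 4)(w + 3)(w + 2) / [(3)·(2)·(1)]
       = (w^3 + 9w^2 + 26w + 24) / (6)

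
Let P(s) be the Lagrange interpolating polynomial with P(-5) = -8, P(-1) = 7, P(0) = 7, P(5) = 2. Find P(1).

Evaluate each Lagrange basis at s = 1:
L_0(1) = (2)·(1)·(-4)/[(-4)·(-5)·(-10)] = 1/25
L_1(1) = (6)·(1)·(-4)/[(4)·(-1)·(-6)] = -1
L_2(1) = (6)·(2)·(-4)/[(5)·(1)·(-5)] = 48/25
L_3(1) = (6)·(2)·(1)/[(10)·(6)·(5)] = 1/25
Sum: (-8)·(1/25) + 7·(-1) + 7·(48/25) + 2·(1/25) = 31/5

31/5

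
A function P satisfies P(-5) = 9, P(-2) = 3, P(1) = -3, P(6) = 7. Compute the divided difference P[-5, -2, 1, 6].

P[-5,-2] = (3 - 9) / (-2 - (-5)) = -2
P[-2,1] = (-3 - 3) / (1 - (-2)) = -2
P[1,6] = (7 - (-3)) / (6 - 1) = 2
P[-5,-2,1] = (-2 - (-2)) / (1 - (-5)) = 0
P[-2,1,6] = (2 - (-2)) / (6 - (-2)) = 1/2
P[-5,-2,1,6] = (1/2 - 0) / (6 - (-5)) = 1/22

1/22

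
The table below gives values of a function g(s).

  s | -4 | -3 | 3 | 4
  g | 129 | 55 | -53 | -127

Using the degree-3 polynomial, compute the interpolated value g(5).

Evaluate each Lagrange basis at s = 5:
L_0(5) = (8)·(2)·(1)/[(-1)·(-7)·(-8)] = -2/7
L_1(5) = (9)·(2)·(1)/[(1)·(-6)·(-7)] = 3/7
L_2(5) = (9)·(8)·(1)/[(7)·(6)·(-1)] = -12/7
L_3(5) = (9)·(8)·(2)/[(8)·(7)·(1)] = 18/7
Sum: 129·(-2/7) + 55·(3/7) + (-53)·(-12/7) + (-127)·(18/7) = -249

-249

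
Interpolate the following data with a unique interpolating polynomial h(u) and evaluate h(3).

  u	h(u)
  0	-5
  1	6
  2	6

-5

Evaluate each Lagrange basis at u = 3:
L_0(3) = (2)·(1)/[(-1)·(-2)] = 1
L_1(3) = (3)·(1)/[(1)·(-1)] = -3
L_2(3) = (3)·(2)/[(2)·(1)] = 3
Sum: (-5)·(1) + 6·(-3) + 6·(3) = -5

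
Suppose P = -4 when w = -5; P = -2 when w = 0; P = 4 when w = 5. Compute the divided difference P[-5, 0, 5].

P[-5,0] = (-2 - (-4)) / (0 - (-5)) = 2/5
P[0,5] = (4 - (-2)) / (5 - 0) = 6/5
P[-5,0,5] = (6/5 - 2/5) / (5 - (-5)) = 2/25

2/25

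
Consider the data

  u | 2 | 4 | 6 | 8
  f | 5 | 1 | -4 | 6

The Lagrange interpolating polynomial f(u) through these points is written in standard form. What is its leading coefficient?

The leading coefficient equals the top divided difference f[2,4,6,8].
f[2,4] = (1 - 5) / (4 - 2) = -2
f[4,6] = (-4 - 1) / (6 - 4) = -5/2
f[6,8] = (6 - (-4)) / (8 - 6) = 5
f[2,4,6] = (-5/2 - (-2)) / (6 - 2) = -1/8
f[4,6,8] = (5 - (-5/2)) / (8 - 4) = 15/8
f[2,4,6,8] = (15/8 - (-1/8)) / (8 - 2) = 1/3

1/3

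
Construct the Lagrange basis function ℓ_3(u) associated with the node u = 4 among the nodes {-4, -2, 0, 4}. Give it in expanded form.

ℓ_3(u) = (1/192)u^3 + (1/32)u^2 + (1/24)u

ℓ_3(u) = (u + 4)(u + 2)u / [(8)·(6)·(4)]
       = (u^3 + 6u^2 + 8u) / (192)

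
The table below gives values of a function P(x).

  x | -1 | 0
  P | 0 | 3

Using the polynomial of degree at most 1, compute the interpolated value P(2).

9

Evaluate each Lagrange basis at x = 2:
L_0(2) = (2)/[(-1)] = -2
L_1(2) = (3)/[(1)] = 3
Sum: 0 + 3·(3) = 9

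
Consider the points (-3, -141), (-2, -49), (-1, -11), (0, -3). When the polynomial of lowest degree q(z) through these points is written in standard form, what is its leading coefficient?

The leading coefficient equals the top divided difference q[-3,-2,-1,0].
q[-3,-2] = (-49 - (-141)) / (-2 - (-3)) = 92
q[-2,-1] = (-11 - (-49)) / (-1 - (-2)) = 38
q[-1,0] = (-3 - (-11)) / (0 - (-1)) = 8
q[-3,-2,-1] = (38 - 92) / (-1 - (-3)) = -27
q[-2,-1,0] = (8 - 38) / (0 - (-2)) = -15
q[-3,-2,-1,0] = (-15 - (-27)) / (0 - (-3)) = 4

4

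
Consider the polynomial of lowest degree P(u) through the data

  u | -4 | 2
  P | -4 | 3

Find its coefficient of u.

7/6

L_0(u) = (u - 2) / [-6] = -(1/6)u + 1/3
L_1(u) = (u + 4) / [6] = (1/6)u + 2/3
P(u) = (-4)·L_0 + 3·L_1
Only the coefficient of u is needed; take it from each L_i and combine:
(-4)·(-1/6) + 3·(1/6) = 7/6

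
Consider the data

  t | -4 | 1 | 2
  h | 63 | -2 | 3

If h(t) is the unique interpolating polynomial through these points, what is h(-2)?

19

Evaluate each Lagrange basis at t = -2:
L_0(-2) = (-3)·(-4)/[(-5)·(-6)] = 2/5
L_1(-2) = (2)·(-4)/[(5)·(-1)] = 8/5
L_2(-2) = (2)·(-3)/[(6)·(1)] = -1
Sum: 63·(2/5) + (-2)·(8/5) + 3·(-1) = 19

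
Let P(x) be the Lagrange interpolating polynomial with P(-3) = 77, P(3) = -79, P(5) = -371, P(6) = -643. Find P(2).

L_0(2) = (-1)·(-3)·(-4)/[(-6)·(-8)·(-9)] = 1/36
L_1(2) = (5)·(-3)·(-4)/[(6)·(-2)·(-3)] = 5/3
L_2(2) = (5)·(-1)·(-4)/[(8)·(2)·(-1)] = -5/4
L_3(2) = (5)·(-1)·(-3)/[(9)·(3)·(1)] = 5/9
Sum: 77·(1/36) + (-79)·(5/3) + (-371)·(-5/4) + (-643)·(5/9) = -23

-23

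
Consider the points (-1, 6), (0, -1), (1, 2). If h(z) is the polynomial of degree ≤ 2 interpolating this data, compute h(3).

Using Newton's divided-difference form:
h[-1,0] = (-1 - 6) / (0 - (-1)) = -7
h[0,1] = (2 - (-1)) / (1 - 0) = 3
h[-1,0,1] = (3 - (-7)) / (1 - (-1)) = 5
h(3) = 6 + (-7)·(4) + 5·(4)·(3) = 38

38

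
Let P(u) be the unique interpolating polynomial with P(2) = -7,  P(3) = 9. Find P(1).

-23

Evaluate each Lagrange basis at u = 1:
L_0(1) = (-2)/[(-1)] = 2
L_1(1) = (-1)/[(1)] = -1
Sum: (-7)·(2) + 9·(-1) = -23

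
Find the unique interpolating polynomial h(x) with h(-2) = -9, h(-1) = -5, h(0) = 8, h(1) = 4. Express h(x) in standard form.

h(x) = -(13/3)x^3 - (17/2)x^2 + (53/6)x + 8

Newton's divided differences:
h[-2,-1] = (-5 - (-9)) / (-1 - (-2)) = 4
h[-1,0] = (8 - (-5)) / (0 - (-1)) = 13
h[0,1] = (4 - 8) / (1 - 0) = -4
h[-2,-1,0] = (13 - 4) / (0 - (-2)) = 9/2
h[-1,0,1] = (-4 - 13) / (1 - (-1)) = -17/2
h[-2,-1,0,1] = (-17/2 - 9/2) / (1 - (-2)) = -13/3
h(x) = -9 + 4·(x + 2) + (9/2)·(x + 2)(x + 1) + (-13/3)·(x + 2)(x + 1)x
Expanding: h(x) = -(13/3)x^3 - (17/2)x^2 + (53/6)x + 8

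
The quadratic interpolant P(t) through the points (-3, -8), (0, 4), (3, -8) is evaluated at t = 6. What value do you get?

L_0(6) = (6)·(3)/[(-3)·(-6)] = 1
L_1(6) = (9)·(3)/[(3)·(-3)] = -3
L_2(6) = (9)·(6)/[(6)·(3)] = 3
Sum: (-8)·(1) + 4·(-3) + (-8)·(3) = -44

-44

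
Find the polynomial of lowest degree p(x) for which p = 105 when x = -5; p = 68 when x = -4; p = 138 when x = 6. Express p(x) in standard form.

p(x) = 4x^2 - x

Build the Lagrange basis polynomials:
L_0(x) = (x + 4)(x - 6) / [11] = (1/11)x^2 - (2/11)x - 24/11
L_1(x) = (x + 5)(x - 6) / [-10] = -(1/10)x^2 + (1/10)x + 3
L_2(x) = (x + 5)(x + 4) / [110] = (1/110)x^2 + (9/110)x + 2/11
p(x) = 105·L_0 + 68·L_1 + 138·L_2
  105·L_0(x) = (105/11)x^2 - (210/11)x - 2520/11
  68·L_1(x) = -(34/5)x^2 + (34/5)x + 204
  138·L_2(x) = (69/55)x^2 + (621/55)x + 276/11
Adding term by term: 4x^2 - x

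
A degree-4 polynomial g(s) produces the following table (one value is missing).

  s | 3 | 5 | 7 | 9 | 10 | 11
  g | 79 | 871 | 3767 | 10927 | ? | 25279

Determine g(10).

The 5 known values determine g uniquely (degree ≤ 4).
Evaluate each Lagrange basis at s = 10:
L_0(10) = (5)·(3)·(1)·(-1)/[(-2)·(-4)·(-6)·(-8)] = -5/128
L_1(10) = (7)·(3)·(1)·(-1)/[(2)·(-2)·(-4)·(-6)] = 7/32
L_2(10) = (7)·(5)·(1)·(-1)/[(4)·(2)·(-2)·(-4)] = -35/64
L_3(10) = (7)·(5)·(3)·(-1)/[(6)·(4)·(2)·(-2)] = 35/32
L_4(10) = (7)·(5)·(3)·(1)/[(8)·(6)·(4)·(2)] = 35/128
Sum: 79·(-5/128) + 871·(7/32) + 3767·(-35/64) + 10927·(35/32) + 25279·(35/128) = 16991

16991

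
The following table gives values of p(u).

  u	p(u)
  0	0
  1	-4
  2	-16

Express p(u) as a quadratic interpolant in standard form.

L_0(u) = (u - 1)(u - 2) / [2] = (1/2)u^2 - (3/2)u + 1
L_1(u) = u(u - 2) / [-1] = -u^2 + 2u
L_2(u) = u(u - 1) / [2] = (1/2)u^2 - (1/2)u
p(u) = 0·L_0 + (-4)·L_1 + (-16)·L_2
  0·L_0(u) = 0
  (-4)·L_1(u) = 4u^2 - 8u
  (-16)·L_2(u) = -8u^2 + 8u
Adding term by term: -4u^2

p(u) = -4u^2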